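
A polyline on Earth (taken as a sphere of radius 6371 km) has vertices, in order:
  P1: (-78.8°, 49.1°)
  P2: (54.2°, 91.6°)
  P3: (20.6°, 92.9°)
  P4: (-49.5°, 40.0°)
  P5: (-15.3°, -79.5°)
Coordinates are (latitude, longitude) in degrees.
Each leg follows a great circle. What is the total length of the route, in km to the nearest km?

Leg P1→P2: central angle 2.3629 rad, distance 15054.2 km.
Leg P2→P3: central angle 0.5867 rad, distance 3737.8 km.
Leg P3→P4: central angle 1.4715 rad, distance 9374.7 km.
Leg P4→P5: central angle 1.6788 rad, distance 10695.8 km.
Total: 15054.2 + 3737.8 + 9374.7 + 10695.8 ≈ 38862 km.

38862 km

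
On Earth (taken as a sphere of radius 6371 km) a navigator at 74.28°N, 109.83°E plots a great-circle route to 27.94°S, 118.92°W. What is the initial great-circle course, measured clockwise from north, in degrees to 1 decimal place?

56.9°

With φ₁ = 1.2964, φ₂ = -0.4876, Δλ = 2.2907 rad, the forward-azimuth formula gives
θ = atan2( sin Δλ cos φ₂ , cos φ₁ sin φ₂ − sin φ₁ cos φ₂ cos Δλ ) = atan2(0.6642, 0.4338) = 56.85°.
So the initial bearing is 56.9°.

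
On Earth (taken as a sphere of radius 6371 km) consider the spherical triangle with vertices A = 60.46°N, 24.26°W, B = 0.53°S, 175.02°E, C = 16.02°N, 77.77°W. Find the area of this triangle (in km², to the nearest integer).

63152661 km²

Side lengths (central angles): a = 1.8618, b = 1.0217, c = 2.0640 rad; semiperimeter s = 2.4737.
By l'Huilier's theorem, tan(E/4) = √[tan(s/2) tan((s−a)/2) tan((s−b)/2) tan((s−c)/2)], giving spherical excess E = 1.5559 rad.
Area = E·R² = 1.5559 × (6371)² ≈ 63152661 km².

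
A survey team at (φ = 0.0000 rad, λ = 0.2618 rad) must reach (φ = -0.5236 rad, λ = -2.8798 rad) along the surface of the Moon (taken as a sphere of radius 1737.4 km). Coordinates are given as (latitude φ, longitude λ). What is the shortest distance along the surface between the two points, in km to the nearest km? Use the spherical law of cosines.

In radians: φ₁ = 0.0000, φ₂ = -0.5236, Δλ = 180.000° = 3.1416 rad.
cos c = sin φ₁ sin φ₂ + cos φ₁ cos φ₂ cos Δλ = (0.0000)(-0.5000) + (1.0000)(0.8660)(-1.0000) = -0.86602,
so c = arccos(-0.86602) = 2.61799 rad.
Distance = R·c = 1737.4 × 2.6180 ≈ 4549 km.

4549 km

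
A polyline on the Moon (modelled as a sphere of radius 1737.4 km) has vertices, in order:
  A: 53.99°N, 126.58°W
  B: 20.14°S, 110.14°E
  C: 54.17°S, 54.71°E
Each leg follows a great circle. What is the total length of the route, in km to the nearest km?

Leg A→B: central angle 2.1913 rad, distance 3807.1 km.
Leg B→C: central angle 0.9385 rad, distance 1630.5 km.
Total: 3807.1 + 1630.5 ≈ 5438 km.

5438 km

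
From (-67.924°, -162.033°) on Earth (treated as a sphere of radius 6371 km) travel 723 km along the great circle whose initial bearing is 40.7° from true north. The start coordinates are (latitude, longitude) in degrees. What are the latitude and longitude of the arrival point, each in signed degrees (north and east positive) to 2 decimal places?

Angular distance δ = d/R = 723/6371 = 0.11348 rad; initial bearing θ = 0.7103 rad.
sin φ₂ = sin φ₁ cos δ + cos φ₁ sin δ cos θ = (-0.9267)(0.9936) + (0.3758)(0.1132)(0.7581) = -0.8885, so φ₂ = -62.68°.
Δλ = atan2(sin θ sin δ cos φ₁, cos δ − sin φ₁ sin φ₂) = atan2(0.0278, 0.1702) = 9.259°.
λ₂ = -162.033° + 9.259° = -152.77°.

-62.68°, -152.77°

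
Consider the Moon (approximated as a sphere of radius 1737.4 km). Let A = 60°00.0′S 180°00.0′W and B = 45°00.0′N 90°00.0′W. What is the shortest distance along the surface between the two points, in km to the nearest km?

In radians: φ₁ = -1.0472, φ₂ = 0.7854, Δλ = 90.000° = 1.5708 rad.
cos c = sin φ₁ sin φ₂ + cos φ₁ cos φ₂ cos Δλ = (-0.8660)(0.7071) + (0.5000)(0.7071)(0.0000) = -0.61237,
so c = arccos(-0.61237) = 2.22985 rad.
Distance = R·c = 1737.4 × 2.2299 ≈ 3874 km.

3874 km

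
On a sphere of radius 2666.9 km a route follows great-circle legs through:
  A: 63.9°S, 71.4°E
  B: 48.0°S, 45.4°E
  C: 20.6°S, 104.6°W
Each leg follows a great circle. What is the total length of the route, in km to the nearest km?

5938 km

Leg A→B: central angle 0.3710 rad, distance 989.5 km.
Leg B→C: central angle 1.8556 rad, distance 4948.7 km.
Total: 989.5 + 4948.7 ≈ 5938 km.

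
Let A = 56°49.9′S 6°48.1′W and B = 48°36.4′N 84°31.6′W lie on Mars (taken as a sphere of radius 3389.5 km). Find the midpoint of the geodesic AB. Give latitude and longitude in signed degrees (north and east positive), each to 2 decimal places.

Central angle δ = 2.1544 rad. Interpolating on the sphere with fraction f = 0.5:
P = [sin((1−f)δ)·A + sin(fδ)·B] / sin δ = 1.0553·A + 1.0553·B in Cartesian coordinates,
giving P = (0.6399, -0.7630, -0.0917), i.e. latitude -5.26°, longitude -50.02°.

-5.26°, -50.02°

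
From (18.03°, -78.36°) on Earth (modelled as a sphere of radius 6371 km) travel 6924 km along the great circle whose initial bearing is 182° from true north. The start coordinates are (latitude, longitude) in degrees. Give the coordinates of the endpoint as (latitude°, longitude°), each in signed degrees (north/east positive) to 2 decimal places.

-44.20°, -80.83°

Angular distance δ = d/R = 6924/6371 = 1.08680 rad; initial bearing θ = 3.1765 rad.
sin φ₂ = sin φ₁ cos δ + cos φ₁ sin δ cos θ = (0.3095)(0.4653) + (0.9509)(0.8851)(-0.9994) = -0.6971, so φ₂ = -44.20°.
Δλ = atan2(sin θ sin δ cos φ₁, cos δ − sin φ₁ sin φ₂) = atan2(-0.0294, 0.6811) = -2.470°.
λ₂ = -78.360° − 2.470° = -80.83°.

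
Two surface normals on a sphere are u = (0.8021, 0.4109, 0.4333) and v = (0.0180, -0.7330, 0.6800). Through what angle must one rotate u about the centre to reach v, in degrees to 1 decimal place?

u·v = 0.0079; |u| = 1.0000, |v| = 1.0000.
cos θ = (u·v)/(|u||v|) = 0.0079, so θ = 89.5°.

89.5°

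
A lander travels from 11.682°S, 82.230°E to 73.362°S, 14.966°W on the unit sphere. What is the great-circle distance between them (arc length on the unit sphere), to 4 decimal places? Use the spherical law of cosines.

1.4112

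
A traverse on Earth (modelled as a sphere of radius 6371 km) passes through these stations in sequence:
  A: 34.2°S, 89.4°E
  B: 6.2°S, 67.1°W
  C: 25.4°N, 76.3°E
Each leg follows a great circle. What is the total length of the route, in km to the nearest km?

30468 km

Leg A→B: central angle 2.3369 rad, distance 14888.5 km.
Leg B→C: central angle 2.4454 rad, distance 15579.7 km.
Total: 14888.5 + 15579.7 ≈ 30468 km.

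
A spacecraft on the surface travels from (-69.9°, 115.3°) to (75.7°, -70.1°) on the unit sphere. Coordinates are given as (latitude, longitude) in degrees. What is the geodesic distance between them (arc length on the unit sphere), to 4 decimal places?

With latitudes φ₁ = -69.900°, φ₂ = 75.700° and longitude difference Δλ = 174.600°:
cos c = sin φ₁ sin φ₂ + cos φ₁ cos φ₂ cos Δλ = (-0.9391)(0.9690) + (0.3437)(0.2470)(-0.9956) = -0.99450,
so c = arccos(-0.99450) = 3.03670 rad.
On the unit sphere the arc length equals the central angle: 3.0367.

3.0367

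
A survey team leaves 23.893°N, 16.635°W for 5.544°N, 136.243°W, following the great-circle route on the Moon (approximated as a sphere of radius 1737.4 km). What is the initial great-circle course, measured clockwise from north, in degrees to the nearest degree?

288°

Δλ = -119.608° = -2.0876 rad.
y = sin Δλ · cos φ₂ = (-0.8694)(0.9953) = -0.8654
x = cos φ₁ sin φ₂ − sin φ₁ cos φ₂ cos Δλ = (0.9143)(0.0966) − (0.4050)(0.9953)(-0.4941) = 0.2875
θ = atan2(y, x) = -71.62°; adding 360° gives 288°.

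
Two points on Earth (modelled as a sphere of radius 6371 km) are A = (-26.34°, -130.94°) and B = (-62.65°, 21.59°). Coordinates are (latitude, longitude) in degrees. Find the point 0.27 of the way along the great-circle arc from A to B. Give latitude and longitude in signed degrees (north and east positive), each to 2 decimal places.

-49.46°, -123.36°

Central angle δ = 1.5420 rad. Interpolating on the sphere with fraction f = 0.27:
P = [sin((1−f)δ)·A + sin(fδ)·B] / sin δ = 0.9029·A + 0.4046·B in Cartesian coordinates,
giving P = (-0.3574, -0.5429, -0.7600), i.e. latitude -49.46°, longitude -123.36°.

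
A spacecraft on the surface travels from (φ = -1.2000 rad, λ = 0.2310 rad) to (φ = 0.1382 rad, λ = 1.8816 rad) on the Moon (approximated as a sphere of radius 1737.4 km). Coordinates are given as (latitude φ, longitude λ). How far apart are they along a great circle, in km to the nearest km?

With latitudes φ₁ = -68.755°, φ₂ = 7.918° and longitude difference Δλ = 94.572°:
Haversine: a = sin²(Δφ/2) + cos φ₁ cos φ₂ sin²(Δλ/2) = 0.3847 + (0.3624)(0.9905)(0.5399) = 0.57850.
Central angle c = 2·arcsin(√a) = 1.72846 rad.
Distance = R·c = 1737.4 × 1.7285 ≈ 3003 km.

3003 km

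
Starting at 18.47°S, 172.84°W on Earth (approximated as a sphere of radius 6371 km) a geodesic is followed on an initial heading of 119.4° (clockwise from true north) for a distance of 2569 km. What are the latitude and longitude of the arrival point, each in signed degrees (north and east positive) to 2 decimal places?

Angular distance δ = d/R = 2569/6371 = 0.40323 rad; initial bearing θ = 2.0839 rad.
sin φ₂ = sin φ₁ cos δ + cos φ₁ sin δ cos θ = (-0.3168)(0.9198) + (0.9485)(0.3924)(-0.4909) = -0.4741, so φ₂ = -28.30°.
Δλ = atan2(sin θ sin δ cos φ₁, cos δ − sin φ₁ sin φ₂) = atan2(0.3243, 0.7696) = 22.847°.
λ₂ = -172.840° + 22.847° = -149.99°.

-28.30°, -149.99°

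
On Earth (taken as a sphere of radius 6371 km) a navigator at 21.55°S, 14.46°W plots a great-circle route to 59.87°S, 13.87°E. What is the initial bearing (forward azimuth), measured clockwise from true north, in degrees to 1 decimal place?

159.6°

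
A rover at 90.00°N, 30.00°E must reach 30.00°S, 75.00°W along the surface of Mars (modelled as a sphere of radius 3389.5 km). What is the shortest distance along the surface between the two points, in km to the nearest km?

7099 km

In radians: φ₁ = 1.5708, φ₂ = -0.5236, Δλ = -105.000° = -1.8326 rad.
cos c = sin φ₁ sin φ₂ + cos φ₁ cos φ₂ cos Δλ = (1.0000)(-0.5000) + (0.0000)(0.8660)(-0.2588) = -0.50000,
so c = arccos(-0.50000) = 2.09440 rad.
Distance = R·c = 3389.5 × 2.0944 ≈ 7099 km.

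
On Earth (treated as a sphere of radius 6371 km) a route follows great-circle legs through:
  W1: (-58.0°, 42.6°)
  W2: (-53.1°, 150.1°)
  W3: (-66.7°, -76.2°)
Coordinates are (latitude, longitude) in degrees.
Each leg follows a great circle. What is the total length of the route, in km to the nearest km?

12187 km

Leg W1→W2: central angle 0.9490 rad, distance 6046.1 km.
Leg W2→W3: central angle 0.9638 rad, distance 6140.5 km.
Total: 6046.1 + 6140.5 ≈ 12187 km.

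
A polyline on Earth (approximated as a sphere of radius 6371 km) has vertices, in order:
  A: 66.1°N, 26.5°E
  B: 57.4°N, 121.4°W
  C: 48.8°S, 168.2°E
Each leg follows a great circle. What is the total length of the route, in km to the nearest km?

Leg A→B: central angle 0.9455 rad, distance 6024.0 km.
Leg B→C: central angle 2.1116 rad, distance 13453.0 km.
Total: 6024.0 + 13453.0 ≈ 19477 km.

19477 km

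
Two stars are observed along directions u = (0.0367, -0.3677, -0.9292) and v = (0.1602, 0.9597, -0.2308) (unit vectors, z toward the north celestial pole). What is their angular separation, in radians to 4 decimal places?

1.7037 rad

u·v = -0.1325; |u| = 1.0000, |v| = 1.0000.
cos θ = (u·v)/(|u||v|) = -0.1325, so θ = 1.7037 rad.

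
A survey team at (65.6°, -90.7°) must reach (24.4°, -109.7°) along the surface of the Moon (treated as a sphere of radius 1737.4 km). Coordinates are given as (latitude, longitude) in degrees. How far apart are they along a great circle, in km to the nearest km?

Let φ₁ = 1.1449 rad, φ₂ = 0.4259 rad, and Δλ = -0.3316 rad.
cos c = sin φ₁ sin φ₂ + cos φ₁ cos φ₂ cos Δλ = (0.9107)(0.4131) + (0.4131)(0.9107)(0.9455) = 0.73192,
so c = arccos(0.73192) = 0.74966 rad.
Distance = R·c = 1737.4 × 0.7497 ≈ 1302 km.

1302 km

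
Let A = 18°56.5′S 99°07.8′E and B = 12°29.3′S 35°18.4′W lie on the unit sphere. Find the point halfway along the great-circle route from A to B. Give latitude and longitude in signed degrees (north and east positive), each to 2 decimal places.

-35.98°, 29.75°

Central angle δ = 2.1850 rad. Interpolating on the sphere with fraction f = 0.5:
P = [sin((1−f)δ)·A + sin(fδ)·B] / sin δ = 1.0864·A + 1.0864·B in Cartesian coordinates,
giving P = (0.7025, 0.4015, -0.5876), i.e. latitude -35.98°, longitude 29.75°.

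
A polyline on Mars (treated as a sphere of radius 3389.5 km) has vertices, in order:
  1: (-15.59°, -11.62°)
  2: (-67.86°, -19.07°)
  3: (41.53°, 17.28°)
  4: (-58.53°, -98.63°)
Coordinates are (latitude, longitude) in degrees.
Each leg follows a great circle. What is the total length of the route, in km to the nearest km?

17905 km

Leg 1→2: central angle 0.9162 rad, distance 3105.3 km.
Leg 2→3: central angle 1.9681 rad, distance 6670.7 km.
Leg 3→4: central angle 2.3983 rad, distance 8129.1 km.
Total: 3105.3 + 6670.7 + 8129.1 ≈ 17905 km.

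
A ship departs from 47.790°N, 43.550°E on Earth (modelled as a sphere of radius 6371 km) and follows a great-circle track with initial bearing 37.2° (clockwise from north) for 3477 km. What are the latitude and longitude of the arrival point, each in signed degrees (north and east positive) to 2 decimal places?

65.63°, 93.05°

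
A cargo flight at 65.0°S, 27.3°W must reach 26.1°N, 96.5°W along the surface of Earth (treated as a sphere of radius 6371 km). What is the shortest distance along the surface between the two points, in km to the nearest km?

Let φ₁ = -1.1345 rad, φ₂ = 0.4555 rad, and Δλ = -1.2078 rad.
cos c = sin φ₁ sin φ₂ + cos φ₁ cos φ₂ cos Δλ = (-0.9063)(0.4399) + (0.4226)(0.8980)(0.3551) = -0.26395,
so c = arccos(-0.26395) = 1.83791 rad.
Distance = R·c = 6371 × 1.8379 ≈ 11709 km.

11709 km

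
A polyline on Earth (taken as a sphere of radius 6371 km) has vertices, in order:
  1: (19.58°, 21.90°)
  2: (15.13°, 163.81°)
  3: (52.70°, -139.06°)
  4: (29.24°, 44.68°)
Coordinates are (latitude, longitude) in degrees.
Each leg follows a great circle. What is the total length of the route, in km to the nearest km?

31718 km

Leg 1→2: central angle 2.2502 rad, distance 14336.3 km.
Leg 2→3: central angle 1.0179 rad, distance 6485.3 km.
Leg 3→4: central angle 1.7103 rad, distance 10896.5 km.
Total: 14336.3 + 6485.3 + 10896.5 ≈ 31718 km.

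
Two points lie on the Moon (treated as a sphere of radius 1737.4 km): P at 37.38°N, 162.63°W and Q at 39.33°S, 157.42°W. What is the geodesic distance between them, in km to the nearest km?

Let φ₁ = 0.6524 rad, φ₂ = -0.6864 rad, and Δλ = 0.0909 rad.
cos c = sin φ₁ sin φ₂ + cos φ₁ cos φ₂ cos Δλ = (0.6071)(-0.6338) + (0.7946)(0.7735)(0.9959) = 0.22734,
so c = arccos(0.22734) = 1.34145 rad.
Distance = R·c = 1737.4 × 1.3415 ≈ 2331 km.

2331 km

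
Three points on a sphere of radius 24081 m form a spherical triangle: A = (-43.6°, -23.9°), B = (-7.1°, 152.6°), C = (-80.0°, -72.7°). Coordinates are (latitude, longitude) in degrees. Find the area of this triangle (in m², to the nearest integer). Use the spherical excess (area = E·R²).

142264462 m²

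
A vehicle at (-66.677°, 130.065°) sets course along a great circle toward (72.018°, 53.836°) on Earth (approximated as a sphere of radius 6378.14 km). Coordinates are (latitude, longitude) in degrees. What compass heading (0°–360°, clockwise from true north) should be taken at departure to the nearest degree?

326°

Δλ = -76.229° = -1.3304 rad.
y = sin Δλ · cos φ₂ = (-0.9713)(0.3087) = -0.2998
x = cos φ₁ sin φ₂ − sin φ₁ cos φ₂ cos Δλ = (0.3959)(0.9512) − (-0.9183)(0.3087)(0.2380) = 0.4441
θ = atan2(y, x) = -34.03°; adding 360° gives 326°.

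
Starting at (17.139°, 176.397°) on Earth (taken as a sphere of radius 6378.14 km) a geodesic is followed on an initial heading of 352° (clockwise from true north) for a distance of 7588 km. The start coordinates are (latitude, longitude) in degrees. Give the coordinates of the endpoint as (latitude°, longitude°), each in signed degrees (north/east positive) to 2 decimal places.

81.12°, 119.60°

Angular distance δ = d/R = 7588/6378.14 = 1.18969 rad; initial bearing θ = 6.1436 rad.
sin φ₂ = sin φ₁ cos δ + cos φ₁ sin δ cos θ = (0.2947)(0.3719) + (0.9556)(0.9283)(0.9903) = 0.9880, so φ₂ = 81.12°.
Δλ = atan2(sin θ sin δ cos φ₁, cos δ − sin φ₁ sin φ₂) = atan2(-0.1235, 0.0808) = -56.798°.
λ₂ = 176.397° − 56.798° = 119.60°.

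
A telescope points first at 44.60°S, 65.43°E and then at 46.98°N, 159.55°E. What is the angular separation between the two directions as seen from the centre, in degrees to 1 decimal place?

123.2°

With latitudes φ₁ = -44.600°, φ₂ = 46.980° and longitude difference Δλ = 94.120°:
cos c = sin φ₁ sin φ₂ + cos φ₁ cos φ₂ cos Δλ = (-0.7022)(0.7311) + (0.7120)(0.6823)(-0.0718) = -0.54826,
so c = arccos(-0.54826) = 2.15107 rad.
So the angular separation is 123.2°.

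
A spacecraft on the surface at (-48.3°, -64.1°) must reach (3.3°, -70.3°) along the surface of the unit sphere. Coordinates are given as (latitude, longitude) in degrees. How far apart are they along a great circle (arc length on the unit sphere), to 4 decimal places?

0.9055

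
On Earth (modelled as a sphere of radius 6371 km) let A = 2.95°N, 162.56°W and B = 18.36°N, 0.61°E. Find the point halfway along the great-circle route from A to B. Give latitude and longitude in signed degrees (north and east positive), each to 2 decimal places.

51.72°, -90.74°

The central angle between A and B is δ = 2.6704 rad.
With f = 0.5, the slerp weights are sin((1−f)δ)/sin δ = 2.1421 and sin(fδ)/sin δ = 2.1421.
Weighted sum of the unit vectors: (2.1421)·(-0.9528,-0.2993,0.0515) + (2.1421)·(0.9490,0.0101,0.3150) = (-0.0080, -0.6195, 0.7850).
Converting back: φ = atan2(z, √(x²+y²)) = 51.72°, λ = atan2(y, x) = -90.74°.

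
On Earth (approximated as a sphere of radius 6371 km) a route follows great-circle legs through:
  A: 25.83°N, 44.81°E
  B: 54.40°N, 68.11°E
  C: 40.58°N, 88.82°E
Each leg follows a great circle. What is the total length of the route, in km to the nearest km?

5878 km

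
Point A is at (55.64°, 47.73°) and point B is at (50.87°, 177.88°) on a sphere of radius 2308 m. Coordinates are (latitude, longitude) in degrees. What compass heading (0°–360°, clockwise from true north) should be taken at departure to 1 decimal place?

31.9°

With φ₁ = 0.9711, φ₂ = 0.8878, Δλ = 2.2715 rad, the forward-azimuth formula gives
θ = atan2( sin Δλ cos φ₂ , cos φ₁ sin φ₂ − sin φ₁ cos φ₂ cos Δλ ) = atan2(0.4824, 0.7737) = 31.94°.
So the initial bearing is 31.9°.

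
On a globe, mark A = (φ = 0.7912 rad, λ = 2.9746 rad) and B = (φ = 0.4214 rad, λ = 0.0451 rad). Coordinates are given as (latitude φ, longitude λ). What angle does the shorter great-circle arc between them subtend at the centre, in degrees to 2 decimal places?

Let φ₁ = 0.7912 rad, φ₂ = 0.4214 rad, and Δλ = -2.9295 rad.
cos c = sin φ₁ sin φ₂ + cos φ₁ cos φ₂ cos Δλ = (0.7112)(0.4090) + (0.7030)(0.9125)(-0.9776) = -0.33621,
so c = arccos(-0.33621) = 1.91369 rad.
So the angular separation is 109.65°.

109.65°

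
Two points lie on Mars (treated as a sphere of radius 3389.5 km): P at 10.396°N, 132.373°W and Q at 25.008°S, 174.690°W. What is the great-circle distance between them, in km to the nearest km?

3215 km

In radians: φ₁ = 0.1814, φ₂ = -0.4365, Δλ = -42.317° = -0.7386 rad.
Haversine: a = sin²(Δφ/2) + cos φ₁ cos φ₂ sin²(Δλ/2) = 0.0925 + (0.9836)(0.9062)(0.1303) = 0.20859.
Central angle c = 2·arcsin(√a) = 0.94860 rad.
Distance = R·c = 3389.5 × 0.9486 ≈ 3215 km.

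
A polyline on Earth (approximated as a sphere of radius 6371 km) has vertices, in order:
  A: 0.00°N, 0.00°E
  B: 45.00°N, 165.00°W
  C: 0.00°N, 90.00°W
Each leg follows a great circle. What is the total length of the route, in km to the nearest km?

Leg A→B: central angle 2.3227 rad, distance 14797.8 km.
Leg B→C: central angle 1.3867 rad, distance 8835.0 km.
Total: 14797.8 + 8835.0 ≈ 23633 km.

23633 km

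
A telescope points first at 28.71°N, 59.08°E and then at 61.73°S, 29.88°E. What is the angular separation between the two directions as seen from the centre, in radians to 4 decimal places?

1.6313 rad

In radians: φ₁ = 0.5011, φ₂ = -1.0774, Δλ = -29.200° = -0.5096 rad.
Haversine: a = sin²(Δφ/2) + cos φ₁ cos φ₂ sin²(Δλ/2) = 0.5038 + (0.8771)(0.4736)(0.0635) = 0.53023.
Central angle c = 2·arcsin(√a) = 1.63130 rad.
So the angular separation is 1.6313 rad.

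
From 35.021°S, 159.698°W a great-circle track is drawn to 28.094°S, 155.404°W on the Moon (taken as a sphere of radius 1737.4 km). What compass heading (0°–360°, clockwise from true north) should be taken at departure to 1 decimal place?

29.0°

With φ₁ = -0.6112, φ₂ = -0.4903, Δλ = 0.0749 rad, the forward-azimuth formula gives
θ = atan2( sin Δλ cos φ₂ , cos φ₁ sin φ₂ − sin φ₁ cos φ₂ cos Δλ ) = atan2(0.0661, 0.1192) = 29.00°.
So the initial bearing is 29.0°.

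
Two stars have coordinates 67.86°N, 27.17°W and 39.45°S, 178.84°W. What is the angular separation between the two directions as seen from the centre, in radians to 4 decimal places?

Let φ₁ = 1.1844 rad, φ₂ = -0.6885 rad, and Δλ = -2.6471 rad.
Haversine: a = sin²(Δφ/2) + cos φ₁ cos φ₂ sin²(Δλ/2) = 0.6488 + (0.3769)(0.7722)(0.9401) = 0.92236.
Central angle c = 2·arcsin(√a) = 2.57682 rad.
So the angular separation is 2.5768 rad.

2.5768 rad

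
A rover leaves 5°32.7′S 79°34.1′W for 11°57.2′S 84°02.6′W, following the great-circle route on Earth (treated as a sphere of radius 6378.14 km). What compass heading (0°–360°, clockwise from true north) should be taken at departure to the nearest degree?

Δλ = -4.475° = -0.0781 rad.
y = sin Δλ · cos φ₂ = (-0.0780)(0.9783) = -0.0763
x = cos φ₁ sin φ₂ − sin φ₁ cos φ₂ cos Δλ = (0.9953)(-0.2071) − (-0.0966)(0.9783)(0.9970) = -0.1119
θ = atan2(y, x) = -145.70°; adding 360° gives 214°.

214°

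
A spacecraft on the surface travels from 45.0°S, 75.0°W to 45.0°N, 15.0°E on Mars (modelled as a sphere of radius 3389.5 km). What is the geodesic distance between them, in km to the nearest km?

Let φ₁ = -0.7854 rad, φ₂ = 0.7854 rad, and Δλ = 1.5708 rad.
cos c = sin φ₁ sin φ₂ + cos φ₁ cos φ₂ cos Δλ = (-0.7071)(0.7071) + (0.7071)(0.7071)(0.0000) = -0.50000,
so c = arccos(-0.50000) = 2.09440 rad.
Distance = R·c = 3389.5 × 2.0944 ≈ 7099 km.

7099 km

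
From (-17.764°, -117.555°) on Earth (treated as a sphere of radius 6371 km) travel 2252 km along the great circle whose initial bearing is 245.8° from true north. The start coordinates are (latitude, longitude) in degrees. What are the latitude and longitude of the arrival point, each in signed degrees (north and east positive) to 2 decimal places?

Angular distance δ = d/R = 2252/6371 = 0.35348 rad; initial bearing θ = 4.2900 rad.
sin φ₂ = sin φ₁ cos δ + cos φ₁ sin δ cos θ = (-0.3051)(0.9382) + (0.9523)(0.3462)(-0.4099) = -0.4214, so φ₂ = -24.92°.
Δλ = atan2(sin θ sin δ cos φ₁, cos δ − sin φ₁ sin φ₂) = atan2(-0.3007, 0.8096) = -20.375°.
λ₂ = -117.555° − 20.375° = -137.93°.

-24.92°, -137.93°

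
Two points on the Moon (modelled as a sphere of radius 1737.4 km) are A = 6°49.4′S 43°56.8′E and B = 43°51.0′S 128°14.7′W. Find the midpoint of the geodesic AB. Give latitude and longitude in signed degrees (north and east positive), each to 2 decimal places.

The central angle between A and B is δ = 2.2486 rad.
With f = 0.5, the slerp weights are sin((1−f)δ)/sin δ = 1.1580 and sin(fδ)/sin δ = 1.1580.
Weighted sum of the unit vectors: (1.1580)·(0.7149,0.6891,-0.1188) + (1.1580)·(-0.4464,-0.5664,-0.6928) = (0.3109, 0.1421, -0.9398).
Converting back: φ = atan2(z, √(x²+y²)) = -70.01°, λ = atan2(y, x) = 24.56°.

-70.01°, 24.56°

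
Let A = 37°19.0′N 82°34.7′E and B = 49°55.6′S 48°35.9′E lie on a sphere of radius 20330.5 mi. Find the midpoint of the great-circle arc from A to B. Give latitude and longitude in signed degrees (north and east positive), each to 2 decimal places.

-6.59°, 67.43°

The central angle between A and B is δ = 1.6101 rad.
With f = 0.5, the slerp weights are sin((1−f)δ)/sin δ = 0.7214 and sin(fδ)/sin δ = 0.7214.
Weighted sum of the unit vectors: (0.7214)·(0.1027,0.7886,0.6062) + (0.7214)·(0.4257,0.4829,-0.7652) = (0.3813, 0.9173, -0.1147).
Converting back: φ = atan2(z, √(x²+y²)) = -6.59°, λ = atan2(y, x) = 67.43°.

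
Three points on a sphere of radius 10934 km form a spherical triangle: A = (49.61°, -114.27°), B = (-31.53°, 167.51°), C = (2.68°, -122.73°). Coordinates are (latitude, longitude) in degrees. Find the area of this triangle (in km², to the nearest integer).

Side lengths (central angles): a = 1.2973, b = 0.8287, c = 1.8604 rad; semiperimeter s = 1.9932.
By l'Huilier's theorem, tan(E/4) = √[tan(s/2) tan((s−a)/2) tan((s−b)/2) tan((s−c)/2)], giving spherical excess E = 0.6216 rad.
Area = E·R² = 0.6216 × (10934)² ≈ 74318004 km².

74318004 km²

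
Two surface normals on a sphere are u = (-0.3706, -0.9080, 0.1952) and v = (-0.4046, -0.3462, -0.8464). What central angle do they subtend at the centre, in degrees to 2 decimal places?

u·v = 0.2991; |u| = 1.0000, |v| = 1.0000.
cos θ = (u·v)/(|u||v|) = 0.2991, so θ = 72.60°.

72.60°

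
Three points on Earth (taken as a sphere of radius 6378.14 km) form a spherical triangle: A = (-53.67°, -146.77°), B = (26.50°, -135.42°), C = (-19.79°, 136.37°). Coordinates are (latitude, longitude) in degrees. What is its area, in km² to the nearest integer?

Side lengths (central angles): a = 1.6959, b = 1.1598, c = 1.4097 rad; semiperimeter s = 2.1327.
By l'Huilier's theorem, tan(E/4) = √[tan(s/2) tan((s−a)/2) tan((s−b)/2) tan((s−c)/2)], giving spherical excess E = 1.1052 rad.
Area = E·R² = 1.1052 × (6378.14)² ≈ 44958654 km².

44958654 km²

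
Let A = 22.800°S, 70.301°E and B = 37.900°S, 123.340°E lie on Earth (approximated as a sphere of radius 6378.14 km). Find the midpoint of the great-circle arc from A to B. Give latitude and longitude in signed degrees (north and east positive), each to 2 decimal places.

Central angle δ = 0.8293 rad. Interpolating on the sphere with fraction f = 0.5:
P = [sin((1−f)δ)·A + sin(fδ)·B] / sin δ = 0.5463·A + 0.5463·B in Cartesian coordinates,
giving P = (-0.0672, 0.8343, -0.5473), i.e. latitude -33.18°, longitude 94.60°.

-33.18°, 94.60°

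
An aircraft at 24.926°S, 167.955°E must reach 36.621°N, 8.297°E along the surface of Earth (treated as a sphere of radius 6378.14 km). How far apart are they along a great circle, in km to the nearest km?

17705 km

In radians: φ₁ = -0.4350, φ₂ = 0.6392, Δλ = -159.658° = -2.7866 rad.
Haversine: a = sin²(Δφ/2) + cos φ₁ cos φ₂ sin²(Δλ/2) = 0.2618 + (0.9069)(0.8026)(0.9688) = 0.96692.
Central angle c = 2·arcsin(√a) = 2.77582 rad.
Distance = R·c = 6378.14 × 2.7758 ≈ 17705 km.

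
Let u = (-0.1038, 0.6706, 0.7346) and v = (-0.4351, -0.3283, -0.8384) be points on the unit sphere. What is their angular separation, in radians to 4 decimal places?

u·v = -0.7909; |u| = 1.0001, |v| = 1.0000.
cos θ = (u·v)/(|u||v|) = -0.7908, so θ = 2.4830 rad.

2.4830 rad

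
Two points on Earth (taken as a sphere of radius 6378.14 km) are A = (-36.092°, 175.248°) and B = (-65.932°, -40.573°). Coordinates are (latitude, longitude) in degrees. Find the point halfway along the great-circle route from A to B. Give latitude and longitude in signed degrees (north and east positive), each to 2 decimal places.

The central angle between A and B is δ = 1.2967 rad.
With f = 0.5, the slerp weights are sin((1−f)δ)/sin δ = 0.6273 and sin(fδ)/sin δ = 0.6273.
Weighted sum of the unit vectors: (0.6273)·(-0.8053,0.0669,-0.5891) + (0.6273)·(0.3098,-0.2653,-0.9131) = (-0.3108, -0.1244, -0.9423).
Converting back: φ = atan2(z, √(x²+y²)) = -70.44°, λ = atan2(y, x) = -158.19°.

-70.44°, -158.19°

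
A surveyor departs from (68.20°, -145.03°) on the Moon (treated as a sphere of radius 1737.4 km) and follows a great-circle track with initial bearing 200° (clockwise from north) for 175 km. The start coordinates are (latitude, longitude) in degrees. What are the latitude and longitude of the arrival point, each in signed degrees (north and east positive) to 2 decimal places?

62.71°, -149.33°

Angular distance δ = d/R = 175/1737.4 = 0.10073 rad; initial bearing θ = 3.4907 rad.
sin φ₂ = sin φ₁ cos δ + cos φ₁ sin δ cos θ = (0.9285)(0.9949) + (0.3714)(0.1006)(-0.9397) = 0.8887, so φ₂ = 62.71°.
Δλ = atan2(sin θ sin δ cos φ₁, cos δ − sin φ₁ sin φ₂) = atan2(-0.0128, 0.1698) = -4.302°.
λ₂ = -145.030° − 4.302° = -149.33°.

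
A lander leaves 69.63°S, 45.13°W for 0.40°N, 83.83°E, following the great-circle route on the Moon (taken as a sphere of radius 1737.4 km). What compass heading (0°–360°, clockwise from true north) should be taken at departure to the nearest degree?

With φ₁ = -1.2153, φ₂ = 0.0070, Δλ = 2.2508 rad, the forward-azimuth formula gives
θ = atan2( sin Δλ cos φ₂ , cos φ₁ sin φ₂ − sin φ₁ cos φ₂ cos Δλ ) = atan2(0.7776, -0.5870) = 127.05°.
So the initial bearing is 127°.

127°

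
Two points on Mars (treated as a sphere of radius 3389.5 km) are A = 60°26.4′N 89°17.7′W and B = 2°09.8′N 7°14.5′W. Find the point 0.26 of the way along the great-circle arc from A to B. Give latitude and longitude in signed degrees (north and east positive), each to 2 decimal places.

52.03°, -52.22°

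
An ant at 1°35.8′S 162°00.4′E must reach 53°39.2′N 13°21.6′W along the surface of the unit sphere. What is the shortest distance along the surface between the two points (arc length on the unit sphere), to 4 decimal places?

2.2306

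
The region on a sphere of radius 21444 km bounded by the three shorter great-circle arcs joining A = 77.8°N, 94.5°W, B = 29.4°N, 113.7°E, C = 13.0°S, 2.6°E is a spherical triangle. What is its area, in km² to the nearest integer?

842514650 km²

Side lengths (central angles): a = 1.9999, b = 1.8186, c = 1.2476 rad; semiperimeter s = 2.5331.
By l'Huilier's theorem, tan(E/4) = √[tan(s/2) tan((s−a)/2) tan((s−b)/2) tan((s−c)/2)], giving spherical excess E = 1.8322 rad.
Area = E·R² = 1.8322 × (21444)² ≈ 842514650 km².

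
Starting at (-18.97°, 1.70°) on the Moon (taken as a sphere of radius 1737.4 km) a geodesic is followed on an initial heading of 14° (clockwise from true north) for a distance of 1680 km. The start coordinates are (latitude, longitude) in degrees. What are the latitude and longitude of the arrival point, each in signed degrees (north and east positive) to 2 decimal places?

Angular distance δ = d/R = 1680/1737.4 = 0.96696 rad; initial bearing θ = 0.2443 rad.
sin φ₂ = sin φ₁ cos δ + cos φ₁ sin δ cos θ = (-0.3251)(0.5678) + (0.9457)(0.8232)(0.9703) = 0.5708, so φ₂ = 34.80°.
Δλ = atan2(sin θ sin δ cos φ₁, cos δ − sin φ₁ sin φ₂) = atan2(0.1883, 0.7533) = 14.036°.
λ₂ = 1.700° + 14.036° = 15.74°.

34.80°, 15.74°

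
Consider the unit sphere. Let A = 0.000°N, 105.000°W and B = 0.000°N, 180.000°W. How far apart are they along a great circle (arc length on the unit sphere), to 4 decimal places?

1.3090

Let φ₁ = 0.0000 rad, φ₂ = 0.0000 rad, and Δλ = -1.3090 rad.
cos c = sin φ₁ sin φ₂ + cos φ₁ cos φ₂ cos Δλ = (0.0000)(0.0000) + (1.0000)(1.0000)(0.2588) = 0.25882,
so c = arccos(0.25882) = 1.30900 rad.
On the unit sphere the arc length equals the central angle: 1.3090.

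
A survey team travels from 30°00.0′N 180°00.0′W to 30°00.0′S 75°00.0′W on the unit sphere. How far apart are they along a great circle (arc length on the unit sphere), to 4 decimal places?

In radians: φ₁ = 0.5236, φ₂ = -0.5236, Δλ = 105.000° = 1.8326 rad.
cos c = sin φ₁ sin φ₂ + cos φ₁ cos φ₂ cos Δλ = (0.5000)(-0.5000) + (0.8660)(0.8660)(-0.2588) = -0.44411,
so c = arccos(-0.44411) = 2.03098 rad.
On the unit sphere the arc length equals the central angle: 2.0310.

2.0310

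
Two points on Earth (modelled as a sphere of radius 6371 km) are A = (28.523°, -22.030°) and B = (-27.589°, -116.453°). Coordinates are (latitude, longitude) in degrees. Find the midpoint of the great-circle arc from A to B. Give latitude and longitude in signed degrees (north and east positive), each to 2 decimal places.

0.69°, -69.51°

Central angle δ = 1.8558 rad. Interpolating on the sphere with fraction f = 0.5:
P = [sin((1−f)δ)·A + sin(fδ)·B] / sin δ = 0.8340·A + 0.8340·B in Cartesian coordinates,
giving P = (0.3500, -0.9367, 0.0120), i.e. latitude 0.69°, longitude -69.51°.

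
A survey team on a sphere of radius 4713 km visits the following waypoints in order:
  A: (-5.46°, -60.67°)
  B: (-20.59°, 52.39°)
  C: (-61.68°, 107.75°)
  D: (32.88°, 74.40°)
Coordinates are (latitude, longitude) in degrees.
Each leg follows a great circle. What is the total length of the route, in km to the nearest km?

Leg A→B: central angle 1.9087 rad, distance 8995.9 km.
Leg B→C: central angle 0.9740 rad, distance 4590.3 km.
Leg C→D: central angle 1.7164 rad, distance 8089.5 km.
Total: 8995.9 + 4590.3 + 8089.5 ≈ 21676 km.

21676 km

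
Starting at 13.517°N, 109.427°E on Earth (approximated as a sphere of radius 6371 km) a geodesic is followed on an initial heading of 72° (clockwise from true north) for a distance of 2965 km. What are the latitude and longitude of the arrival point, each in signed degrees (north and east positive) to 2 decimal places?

Angular distance δ = d/R = 2965/6371 = 0.46539 rad; initial bearing θ = 1.2566 rad.
sin φ₂ = sin φ₁ cos δ + cos φ₁ sin δ cos θ = (0.2337)(0.8936) + (0.9723)(0.4488)(0.3090) = 0.3437, so φ₂ = 20.10°.
Δλ = atan2(sin θ sin δ cos φ₁, cos δ − sin φ₁ sin φ₂) = atan2(0.4150, 0.8133) = 27.033°.
λ₂ = 109.427° + 27.033° = 136.46°.

20.10°, 136.46°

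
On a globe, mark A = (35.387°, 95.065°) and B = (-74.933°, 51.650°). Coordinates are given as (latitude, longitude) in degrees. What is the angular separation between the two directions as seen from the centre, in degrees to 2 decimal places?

113.91°

With latitudes φ₁ = 35.387°, φ₂ = -74.933° and longitude difference Δλ = -43.415°:
Haversine: a = sin²(Δφ/2) + cos φ₁ cos φ₂ sin²(Δλ/2) = 0.6736 + (0.8153)(0.2599)(0.1368) = 0.70262.
Central angle c = 2·arcsin(√a) = 1.98805 rad.
So the angular separation is 113.91°.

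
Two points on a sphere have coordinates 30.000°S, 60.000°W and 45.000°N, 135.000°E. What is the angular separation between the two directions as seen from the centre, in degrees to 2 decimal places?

160.92°

Let φ₁ = -0.5236 rad, φ₂ = 0.7854 rad, and Δλ = -2.8798 rad.
Haversine: a = sin²(Δφ/2) + cos φ₁ cos φ₂ sin²(Δλ/2) = 0.3706 + (0.8660)(0.7071)(0.9830) = 0.97253.
Central angle c = 2·arcsin(√a) = 2.80857 rad.
So the angular separation is 160.92°.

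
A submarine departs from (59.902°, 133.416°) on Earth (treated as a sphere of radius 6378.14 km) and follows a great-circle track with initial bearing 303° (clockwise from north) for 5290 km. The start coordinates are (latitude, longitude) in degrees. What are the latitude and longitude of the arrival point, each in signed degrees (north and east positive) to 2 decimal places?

51.79°, 42.60°

Angular distance δ = d/R = 5290/6378.14 = 0.82940 rad; initial bearing θ = 5.2883 rad.
sin φ₂ = sin φ₁ cos δ + cos φ₁ sin δ cos θ = (0.8652)(0.6753) + (0.5015)(0.7375)(0.5446) = 0.7857, so φ₂ = 51.79°.
Δλ = atan2(sin θ sin δ cos φ₁, cos δ − sin φ₁ sin φ₂) = atan2(-0.3102, -0.0044) = -90.821°.
λ₂ = 133.416° − 90.821° = 42.60°.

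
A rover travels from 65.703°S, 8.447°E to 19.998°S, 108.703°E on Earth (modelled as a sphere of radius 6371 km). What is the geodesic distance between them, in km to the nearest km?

8445 km

With latitudes φ₁ = -65.703°, φ₂ = -19.998° and longitude difference Δλ = 100.256°:
cos c = sin φ₁ sin φ₂ + cos φ₁ cos φ₂ cos Δλ = (-0.9114)(-0.3420) + (0.4115)(0.9397)(-0.1780) = 0.24285,
so c = arccos(0.24285) = 1.32549 rad.
Distance = R·c = 6371 × 1.3255 ≈ 8445 km.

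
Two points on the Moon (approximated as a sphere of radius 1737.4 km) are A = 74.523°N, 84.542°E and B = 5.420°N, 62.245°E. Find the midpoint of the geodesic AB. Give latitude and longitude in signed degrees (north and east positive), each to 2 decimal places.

40.33°, 66.90°

Central angle δ = 1.2273 rad. Interpolating on the sphere with fraction f = 0.5:
P = [sin((1−f)δ)·A + sin(fδ)·B] / sin δ = 0.6116·A + 0.6116·B in Cartesian coordinates,
giving P = (0.2991, 0.7012, 0.6472), i.e. latitude 40.33°, longitude 66.90°.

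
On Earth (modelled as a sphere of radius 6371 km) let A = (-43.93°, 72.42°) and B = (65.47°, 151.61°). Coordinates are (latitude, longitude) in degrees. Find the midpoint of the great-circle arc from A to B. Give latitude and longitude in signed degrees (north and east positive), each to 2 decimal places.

13.55°, 99.49°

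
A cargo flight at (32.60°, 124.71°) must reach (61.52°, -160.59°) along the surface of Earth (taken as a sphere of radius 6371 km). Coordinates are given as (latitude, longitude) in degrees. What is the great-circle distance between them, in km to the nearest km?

Let φ₁ = 0.5690 rad, φ₂ = 1.0737 rad, and Δλ = 1.3038 rad.
Haversine: a = sin²(Δφ/2) + cos φ₁ cos φ₂ sin²(Δλ/2) = 0.0624 + (0.8425)(0.4769)(0.3681) = 0.21021.
Central angle c = 2·arcsin(√a) = 0.95259 rad.
Distance = R·c = 6371 × 0.9526 ≈ 6069 km.

6069 km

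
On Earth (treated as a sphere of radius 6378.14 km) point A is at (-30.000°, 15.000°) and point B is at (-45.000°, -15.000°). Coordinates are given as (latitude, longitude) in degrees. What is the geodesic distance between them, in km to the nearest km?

3104 km

In radians: φ₁ = -0.5236, φ₂ = -0.7854, Δλ = -30.000° = -0.5236 rad.
cos c = sin φ₁ sin φ₂ + cos φ₁ cos φ₂ cos Δλ = (-0.5000)(-0.7071) + (0.8660)(0.7071)(0.8660) = 0.88388,
so c = arccos(0.88388) = 0.48669 rad.
Distance = R·c = 6378.14 × 0.4867 ≈ 3104 km.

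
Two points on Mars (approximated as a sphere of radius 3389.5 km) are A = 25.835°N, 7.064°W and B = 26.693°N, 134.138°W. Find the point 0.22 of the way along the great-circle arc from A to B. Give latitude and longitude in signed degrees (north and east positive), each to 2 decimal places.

The central angle between A and B is δ = 1.8640 rad.
With f = 0.22, the slerp weights are sin((1−f)δ)/sin δ = 1.0374 and sin(fδ)/sin δ = 0.4165.
Weighted sum of the unit vectors: (1.0374)·(0.8932,-0.1107,0.4358) + (0.4165)·(-0.6222,-0.6412,0.4492) = (0.6676, -0.3819, 0.6392).
Converting back: φ = atan2(z, √(x²+y²)) = 39.73°, λ = atan2(y, x) = -29.77°.

39.73°, -29.77°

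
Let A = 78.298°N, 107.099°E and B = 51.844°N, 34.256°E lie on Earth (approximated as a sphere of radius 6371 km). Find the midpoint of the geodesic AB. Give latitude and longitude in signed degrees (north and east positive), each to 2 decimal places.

68.24°, 50.22°

Central angle δ = 0.6318 rad. Interpolating on the sphere with fraction f = 0.5:
P = [sin((1−f)δ)·A + sin(fδ)·B] / sin δ = 0.5260·A + 0.5260·B in Cartesian coordinates,
giving P = (0.2372, 0.2849, 0.9287), i.e. latitude 68.24°, longitude 50.22°.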